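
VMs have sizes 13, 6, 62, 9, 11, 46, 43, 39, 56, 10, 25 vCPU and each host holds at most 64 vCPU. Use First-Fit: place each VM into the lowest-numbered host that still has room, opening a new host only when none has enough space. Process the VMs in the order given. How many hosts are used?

Put 13 vCPU in host 1; 51 vCPU remain.
Put 6 vCPU in host 1; 45 vCPU remain.
Put 62 vCPU in host 2; 2 vCPU remain.
Put 9 vCPU in host 1; 36 vCPU remain.
Put 11 vCPU in host 1; 25 vCPU remain.
Put 46 vCPU in host 3; 18 vCPU remain.
Put 43 vCPU in host 4; 21 vCPU remain.
Put 39 vCPU in host 5; 25 vCPU remain.
Put 56 vCPU in host 6; 8 vCPU remain.
Put 10 vCPU in host 1; 15 vCPU remain.
Put 25 vCPU in host 5; 0 vCPU remain.

6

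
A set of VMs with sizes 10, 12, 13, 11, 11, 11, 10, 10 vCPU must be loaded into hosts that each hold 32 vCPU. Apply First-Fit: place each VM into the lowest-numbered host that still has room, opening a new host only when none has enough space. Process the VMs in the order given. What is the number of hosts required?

10 vCPU → host 1 (remaining 22 vCPU)
12 vCPU → host 1 (remaining 10 vCPU)
13 vCPU → host 2 (remaining 19 vCPU)
11 vCPU → host 2 (remaining 8 vCPU)
11 vCPU → host 3 (remaining 21 vCPU)
11 vCPU → host 3 (remaining 10 vCPU)
10 vCPU → host 1 (remaining 0 vCPU)
10 vCPU → host 3 (remaining 0 vCPU)
Final hosts: [10,12,10] [13,11] [11,11,10].

3 hosts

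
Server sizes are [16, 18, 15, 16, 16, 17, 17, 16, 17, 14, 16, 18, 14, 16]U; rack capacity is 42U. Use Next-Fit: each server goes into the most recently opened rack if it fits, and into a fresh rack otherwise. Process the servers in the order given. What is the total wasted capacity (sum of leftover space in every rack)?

68

rack 1: place 16U, 26U left
rack 1: place 18U, 8U left
rack 2: place 15U, 27U left
rack 2: place 16U, 11U left
rack 3: place 16U, 26U left
rack 3: place 17U, 9U left
rack 4: place 17U, 25U left
rack 4: place 16U, 9U left
rack 5: place 17U, 25U left
rack 5: place 14U, 11U left
rack 6: place 16U, 26U left
rack 6: place 18U, 8U left
rack 7: place 14U, 28U left
rack 7: place 16U, 12U left
7 racks × 42U = 294U; used 226U; unused 68U.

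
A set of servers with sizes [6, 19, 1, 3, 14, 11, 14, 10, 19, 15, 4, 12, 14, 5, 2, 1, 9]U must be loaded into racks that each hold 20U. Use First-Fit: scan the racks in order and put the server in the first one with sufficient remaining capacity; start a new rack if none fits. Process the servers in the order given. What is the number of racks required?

Put 6U in rack 1; 14U remain.
Put 19U in rack 2; 1U remain.
Put 1U in rack 1; 13U remain.
Put 3U in rack 1; 10U remain.
Put 14U in rack 3; 6U remain.
Put 11U in rack 4; 9U remain.
Put 14U in rack 5; 6U remain.
Put 10U in rack 1; 0U remain.
Put 19U in rack 6; 1U remain.
Put 15U in rack 7; 5U remain.
Put 4U in rack 3; 2U remain.
Put 12U in rack 8; 8U remain.
Put 14U in rack 9; 6U remain.
Put 5U in rack 4; 4U remain.
Put 2U in rack 3; 0U remain.
Put 1U in rack 2; 0U remain.
Put 9U in rack 10; 11U remain.

10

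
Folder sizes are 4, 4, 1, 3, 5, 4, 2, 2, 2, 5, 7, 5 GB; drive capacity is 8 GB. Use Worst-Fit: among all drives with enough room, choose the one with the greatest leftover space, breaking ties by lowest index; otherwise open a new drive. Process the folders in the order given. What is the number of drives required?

Put 4 GB in drive 1; 4 GB remain.
Put 4 GB in drive 1; 0 GB remain.
Put 1 GB in drive 2; 7 GB remain.
Put 3 GB in drive 2; 4 GB remain.
Put 5 GB in drive 3; 3 GB remain.
Put 4 GB in drive 2; 0 GB remain.
Put 2 GB in drive 3; 1 GB remain.
Put 2 GB in drive 4; 6 GB remain.
Put 2 GB in drive 4; 4 GB remain.
Put 5 GB in drive 5; 3 GB remain.
Put 7 GB in drive 6; 1 GB remain.
Put 5 GB in drive 7; 3 GB remain.

7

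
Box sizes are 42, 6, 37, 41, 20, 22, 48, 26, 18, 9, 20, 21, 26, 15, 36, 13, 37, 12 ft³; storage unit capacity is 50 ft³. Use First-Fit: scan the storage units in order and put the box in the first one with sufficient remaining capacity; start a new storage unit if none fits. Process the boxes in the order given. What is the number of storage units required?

Put 42 ft³ in storage unit 1; 8 ft³ remain.
Put 6 ft³ in storage unit 1; 2 ft³ remain.
Put 37 ft³ in storage unit 2; 13 ft³ remain.
Put 41 ft³ in storage unit 3; 9 ft³ remain.
Put 20 ft³ in storage unit 4; 30 ft³ remain.
Put 22 ft³ in storage unit 4; 8 ft³ remain.
Put 48 ft³ in storage unit 5; 2 ft³ remain.
Put 26 ft³ in storage unit 6; 24 ft³ remain.
Put 18 ft³ in storage unit 6; 6 ft³ remain.
Put 9 ft³ in storage unit 2; 4 ft³ remain.
Put 20 ft³ in storage unit 7; 30 ft³ remain.
Put 21 ft³ in storage unit 7; 9 ft³ remain.
Put 26 ft³ in storage unit 8; 24 ft³ remain.
Put 15 ft³ in storage unit 8; 9 ft³ remain.
Put 36 ft³ in storage unit 9; 14 ft³ remain.
Put 13 ft³ in storage unit 9; 1 ft³ remain.
Put 37 ft³ in storage unit 10; 13 ft³ remain.
Put 12 ft³ in storage unit 10; 1 ft³ remain.
Final storage units: [42,6] [37,9] [41] [20,22] [48] [26,18] [20,21] [26,15] [36,13] [37,12].

10 storage units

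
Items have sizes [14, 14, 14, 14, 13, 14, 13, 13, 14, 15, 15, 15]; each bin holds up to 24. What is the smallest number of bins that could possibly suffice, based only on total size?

Total size = 14 + 14 + 14 + 14 + 13 + 14 + 13 + 13 + 14 + 15 + 15 + 15 = 168.
⌈168 / 24⌉ = 7.

7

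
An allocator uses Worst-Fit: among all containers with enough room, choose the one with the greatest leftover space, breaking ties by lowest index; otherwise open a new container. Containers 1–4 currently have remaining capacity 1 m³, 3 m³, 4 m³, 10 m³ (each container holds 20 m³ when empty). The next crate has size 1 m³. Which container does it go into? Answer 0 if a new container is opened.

Containers with room: container 1 (1 m³), container 2 (3 m³), container 3 (4 m³), container 4 (10 m³).
Most room is container 4 with 10 m³ free.

4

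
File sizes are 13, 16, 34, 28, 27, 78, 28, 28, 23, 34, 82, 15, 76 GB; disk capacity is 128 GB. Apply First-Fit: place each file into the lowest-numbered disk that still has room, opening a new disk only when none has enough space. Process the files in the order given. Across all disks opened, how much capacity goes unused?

158

disk 1: place 13 GB, 115 GB left
disk 1: place 16 GB, 99 GB left
disk 1: place 34 GB, 65 GB left
disk 1: place 28 GB, 37 GB left
disk 1: place 27 GB, 10 GB left
disk 2: place 78 GB, 50 GB left
disk 2: place 28 GB, 22 GB left
disk 3: place 28 GB, 100 GB left
disk 3: place 23 GB, 77 GB left
disk 3: place 34 GB, 43 GB left
disk 4: place 82 GB, 46 GB left
disk 2: place 15 GB, 7 GB left
disk 5: place 76 GB, 52 GB left
5 disks × 128 GB = 640 GB; used 482 GB; unused 158 GB.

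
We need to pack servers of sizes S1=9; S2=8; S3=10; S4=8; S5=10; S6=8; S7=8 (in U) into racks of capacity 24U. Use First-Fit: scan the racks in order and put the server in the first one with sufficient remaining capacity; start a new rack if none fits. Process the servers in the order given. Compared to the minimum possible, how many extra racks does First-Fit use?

1

First-Fit: [9,8] [10,8] [10,8] [8] → 4 racks.
Total size 61U; any packing needs at least ⌈61/24⌉ = 3 racks.
An optimal packing achieves that bound: [10,10] [9,8] [8,8,8] → 3 racks.
Excess: 4 − 3 = 1.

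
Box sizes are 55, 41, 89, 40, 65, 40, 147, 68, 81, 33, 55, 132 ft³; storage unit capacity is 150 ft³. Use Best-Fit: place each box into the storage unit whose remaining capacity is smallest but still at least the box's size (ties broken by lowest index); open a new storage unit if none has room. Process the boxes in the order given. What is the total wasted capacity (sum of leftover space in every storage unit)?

Put 55 ft³ in storage unit 1; 95 ft³ remain.
Put 41 ft³ in storage unit 1; 54 ft³ remain.
Put 89 ft³ in storage unit 2; 61 ft³ remain.
Put 40 ft³ in storage unit 1; 14 ft³ remain.
Put 65 ft³ in storage unit 3; 85 ft³ remain.
Put 40 ft³ in storage unit 2; 21 ft³ remain.
Put 147 ft³ in storage unit 4; 3 ft³ remain.
Put 68 ft³ in storage unit 3; 17 ft³ remain.
Put 81 ft³ in storage unit 5; 69 ft³ remain.
Put 33 ft³ in storage unit 5; 36 ft³ remain.
Put 55 ft³ in storage unit 6; 95 ft³ remain.
Put 132 ft³ in storage unit 7; 18 ft³ remain.
7 storage units × 150 ft³ = 1050 ft³; used 846 ft³; unused 204 ft³.

204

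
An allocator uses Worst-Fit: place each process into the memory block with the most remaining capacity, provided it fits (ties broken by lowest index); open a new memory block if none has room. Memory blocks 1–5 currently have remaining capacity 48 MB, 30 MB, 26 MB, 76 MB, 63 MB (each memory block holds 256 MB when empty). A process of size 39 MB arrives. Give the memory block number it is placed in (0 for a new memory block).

4

Memory blocks with room: memory block 1 (48 MB), memory block 4 (76 MB), memory block 5 (63 MB).
Most room is memory block 4 with 76 MB free.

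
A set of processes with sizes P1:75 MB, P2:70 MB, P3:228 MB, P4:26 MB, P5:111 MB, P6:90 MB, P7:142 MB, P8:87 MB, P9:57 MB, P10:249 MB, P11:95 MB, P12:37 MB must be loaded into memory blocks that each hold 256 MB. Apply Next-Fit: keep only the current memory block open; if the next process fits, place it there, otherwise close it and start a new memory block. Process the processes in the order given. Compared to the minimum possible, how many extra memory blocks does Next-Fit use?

Next-Fit: [75,70] [228,26] [111,90] [142,87] [57] [249] [95,37] → 7 memory blocks.
Total size 1267 MB; any packing needs at least ⌈1267/256⌉ = 5 memory blocks.
An optimal packing achieves that bound: [249] [228,26] [142,111] [95,90,70] [87,75,57,37] → 5 memory blocks.
Excess: 7 − 5 = 2.

2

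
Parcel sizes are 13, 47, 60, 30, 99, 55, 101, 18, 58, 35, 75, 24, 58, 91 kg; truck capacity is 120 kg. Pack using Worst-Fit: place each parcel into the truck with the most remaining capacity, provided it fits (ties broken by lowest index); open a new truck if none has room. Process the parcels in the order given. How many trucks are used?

Put 13 kg in truck 1; 107 kg remain.
Put 47 kg in truck 1; 60 kg remain.
Put 60 kg in truck 1; 0 kg remain.
Put 30 kg in truck 2; 90 kg remain.
Put 99 kg in truck 3; 21 kg remain.
Put 55 kg in truck 2; 35 kg remain.
Put 101 kg in truck 4; 19 kg remain.
Put 18 kg in truck 2; 17 kg remain.
Put 58 kg in truck 5; 62 kg remain.
Put 35 kg in truck 5; 27 kg remain.
Put 75 kg in truck 6; 45 kg remain.
Put 24 kg in truck 6; 21 kg remain.
Put 58 kg in truck 7; 62 kg remain.
Put 91 kg in truck 8; 29 kg remain.
Final trucks: [13,47,60] [30,55,18] [99] [101] [58,35] [75,24] [58] [91].

8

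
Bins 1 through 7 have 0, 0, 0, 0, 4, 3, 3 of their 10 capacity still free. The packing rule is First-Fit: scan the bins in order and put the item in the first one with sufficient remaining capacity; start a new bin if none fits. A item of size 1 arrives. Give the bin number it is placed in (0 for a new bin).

Bins with room: bin 5 (4), bin 6 (3), bin 7 (3).
The first with room is bin 5.

5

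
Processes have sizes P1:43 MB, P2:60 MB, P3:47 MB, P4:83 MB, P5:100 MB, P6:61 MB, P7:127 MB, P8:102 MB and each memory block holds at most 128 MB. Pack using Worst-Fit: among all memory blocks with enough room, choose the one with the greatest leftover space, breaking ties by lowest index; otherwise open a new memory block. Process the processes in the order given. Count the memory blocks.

6

memory block 1: place P1 (43 MB), 85 MB left
memory block 1: place P2 (60 MB), 25 MB left
memory block 2: place P3 (47 MB), 81 MB left
memory block 3: place P4 (83 MB), 45 MB left
memory block 4: place P5 (100 MB), 28 MB left
memory block 2: place P6 (61 MB), 20 MB left
memory block 5: place P7 (127 MB), 1 MB left
memory block 6: place P8 (102 MB), 26 MB left
Final memory blocks: [43,60] [47,61] [83] [100] [127] [102].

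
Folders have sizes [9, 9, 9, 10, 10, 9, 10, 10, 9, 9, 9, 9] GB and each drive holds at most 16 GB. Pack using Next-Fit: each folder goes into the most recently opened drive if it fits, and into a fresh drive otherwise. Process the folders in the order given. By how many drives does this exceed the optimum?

0

Next-Fit: [9] [9] [9] [10] [10] [9] [10] [10] [9] [9] [9] [9] → 12 drives.
12 folders exceed 8 GB (half the capacity), and no two of those can share a drive, so at least 12 drives are needed.
So 12 is already optimal.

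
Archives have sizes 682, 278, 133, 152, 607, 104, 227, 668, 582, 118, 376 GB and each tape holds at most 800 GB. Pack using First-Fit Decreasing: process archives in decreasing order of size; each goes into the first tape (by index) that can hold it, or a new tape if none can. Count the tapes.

6 tapes

Sorted descending: 682, 668, 607, 582, 376, 278, 227, 152, 133, 118, 104.
Put 682 GB in tape 1; 118 GB remain.
Put 668 GB in tape 2; 132 GB remain.
Put 607 GB in tape 3; 193 GB remain.
Put 582 GB in tape 4; 218 GB remain.
Put 376 GB in tape 5; 424 GB remain.
Put 278 GB in tape 5; 146 GB remain.
Put 227 GB in tape 6; 573 GB remain.
Put 152 GB in tape 3; 41 GB remain.
Put 133 GB in tape 4; 85 GB remain.
Put 118 GB in tape 1; 0 GB remain.
Put 104 GB in tape 2; 28 GB remain.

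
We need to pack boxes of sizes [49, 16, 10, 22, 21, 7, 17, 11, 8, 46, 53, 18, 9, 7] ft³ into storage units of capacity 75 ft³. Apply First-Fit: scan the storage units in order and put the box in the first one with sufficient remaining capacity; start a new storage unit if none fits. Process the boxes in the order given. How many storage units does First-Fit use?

49 ft³ → storage unit 1 (remaining 26 ft³)
16 ft³ → storage unit 1 (remaining 10 ft³)
10 ft³ → storage unit 1 (remaining 0 ft³)
22 ft³ → storage unit 2 (remaining 53 ft³)
21 ft³ → storage unit 2 (remaining 32 ft³)
7 ft³ → storage unit 2 (remaining 25 ft³)
17 ft³ → storage unit 2 (remaining 8 ft³)
11 ft³ → storage unit 3 (remaining 64 ft³)
8 ft³ → storage unit 2 (remaining 0 ft³)
46 ft³ → storage unit 3 (remaining 18 ft³)
53 ft³ → storage unit 4 (remaining 22 ft³)
18 ft³ → storage unit 3 (remaining 0 ft³)
9 ft³ → storage unit 4 (remaining 13 ft³)
7 ft³ → storage unit 4 (remaining 6 ft³)
Final storage units: [49,16,10] [22,21,7,17,8] [11,46,18] [53,9,7].

4 storage units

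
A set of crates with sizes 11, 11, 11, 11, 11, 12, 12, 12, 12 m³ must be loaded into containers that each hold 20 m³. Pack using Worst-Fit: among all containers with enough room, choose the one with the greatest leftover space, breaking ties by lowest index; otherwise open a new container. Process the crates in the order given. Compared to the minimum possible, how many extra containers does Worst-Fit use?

Worst-Fit: [11] [11] [11] [11] [11] [12] [12] [12] [12] → 9 containers.
9 crates exceed 10 m³ (half the capacity), and no two of those can share a container, so at least 9 containers are needed.
So 9 is already optimal.

0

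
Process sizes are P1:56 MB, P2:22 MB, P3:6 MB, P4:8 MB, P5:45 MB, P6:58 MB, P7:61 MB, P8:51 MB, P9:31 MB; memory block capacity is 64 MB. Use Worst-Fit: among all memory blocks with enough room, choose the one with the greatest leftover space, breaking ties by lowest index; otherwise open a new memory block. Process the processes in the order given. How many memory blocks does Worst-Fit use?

7 memory blocks

Put P1 (56 MB) in memory block 1; 8 MB remain.
Put P2 (22 MB) in memory block 2; 42 MB remain.
Put P3 (6 MB) in memory block 2; 36 MB remain.
Put P4 (8 MB) in memory block 2; 28 MB remain.
Put P5 (45 MB) in memory block 3; 19 MB remain.
Put P6 (58 MB) in memory block 4; 6 MB remain.
Put P7 (61 MB) in memory block 5; 3 MB remain.
Put P8 (51 MB) in memory block 6; 13 MB remain.
Put P9 (31 MB) in memory block 7; 33 MB remain.
Final memory blocks: [56] [22,6,8] [45] [58] [61] [51] [31].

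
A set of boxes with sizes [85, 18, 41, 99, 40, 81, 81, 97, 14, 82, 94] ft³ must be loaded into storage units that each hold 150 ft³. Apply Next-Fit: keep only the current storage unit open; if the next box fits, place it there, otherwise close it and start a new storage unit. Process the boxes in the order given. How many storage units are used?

Put 85 ft³ in storage unit 1; 65 ft³ remain.
Put 18 ft³ in storage unit 1; 47 ft³ remain.
Put 41 ft³ in storage unit 1; 6 ft³ remain.
Put 99 ft³ in storage unit 2; 51 ft³ remain.
Put 40 ft³ in storage unit 2; 11 ft³ remain.
Put 81 ft³ in storage unit 3; 69 ft³ remain.
Put 81 ft³ in storage unit 4; 69 ft³ remain.
Put 97 ft³ in storage unit 5; 53 ft³ remain.
Put 14 ft³ in storage unit 5; 39 ft³ remain.
Put 82 ft³ in storage unit 6; 68 ft³ remain.
Put 94 ft³ in storage unit 7; 56 ft³ remain.
Final storage units: [85,18,41] [99,40] [81] [81] [97,14] [82] [94].

7 storage units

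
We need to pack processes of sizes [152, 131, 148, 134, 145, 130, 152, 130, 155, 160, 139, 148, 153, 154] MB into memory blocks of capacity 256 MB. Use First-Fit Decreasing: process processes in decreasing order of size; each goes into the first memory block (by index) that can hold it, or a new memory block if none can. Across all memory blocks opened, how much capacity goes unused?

1553

Sorted descending: 160, 155, 154, 153, 152, 152, 148, 148, 145, 139, 134, 131, 130, 130.
Put 160 MB in memory block 1; 96 MB remain.
Put 155 MB in memory block 2; 101 MB remain.
Put 154 MB in memory block 3; 102 MB remain.
Put 153 MB in memory block 4; 103 MB remain.
Put 152 MB in memory block 5; 104 MB remain.
Put 152 MB in memory block 6; 104 MB remain.
Put 148 MB in memory block 7; 108 MB remain.
Put 148 MB in memory block 8; 108 MB remain.
Put 145 MB in memory block 9; 111 MB remain.
Put 139 MB in memory block 10; 117 MB remain.
Put 134 MB in memory block 11; 122 MB remain.
Put 131 MB in memory block 12; 125 MB remain.
Put 130 MB in memory block 13; 126 MB remain.
Put 130 MB in memory block 14; 126 MB remain.
14 memory blocks × 256 MB = 3584 MB; used 2031 MB; unused 1553 MB.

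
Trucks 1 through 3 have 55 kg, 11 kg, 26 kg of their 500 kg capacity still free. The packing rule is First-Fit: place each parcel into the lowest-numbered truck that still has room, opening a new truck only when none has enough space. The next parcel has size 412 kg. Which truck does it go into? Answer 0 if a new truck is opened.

No truck has ≥ 412 kg free, so a new truck is opened.

0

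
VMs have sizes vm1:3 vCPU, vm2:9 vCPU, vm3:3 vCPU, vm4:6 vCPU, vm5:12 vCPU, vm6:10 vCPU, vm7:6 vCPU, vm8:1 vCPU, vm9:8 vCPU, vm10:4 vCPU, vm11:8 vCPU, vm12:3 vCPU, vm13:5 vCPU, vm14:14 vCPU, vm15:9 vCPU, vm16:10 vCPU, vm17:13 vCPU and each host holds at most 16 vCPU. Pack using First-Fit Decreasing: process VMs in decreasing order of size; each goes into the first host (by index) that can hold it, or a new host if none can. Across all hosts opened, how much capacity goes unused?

Sorted descending: 14, 13, 12, 10, 10, 9, 9, 8, 8, 6, 6, 5, 4, 3, 3, 3, 1.
host 1: place 14 vCPU, 2 vCPU left
host 2: place 13 vCPU, 3 vCPU left
host 3: place 12 vCPU, 4 vCPU left
host 4: place 10 vCPU, 6 vCPU left
host 5: place 10 vCPU, 6 vCPU left
host 6: place 9 vCPU, 7 vCPU left
host 7: place 9 vCPU, 7 vCPU left
host 8: place 8 vCPU, 8 vCPU left
host 8: place 8 vCPU, 0 vCPU left
host 4: place 6 vCPU, 0 vCPU left
host 5: place 6 vCPU, 0 vCPU left
host 6: place 5 vCPU, 2 vCPU left
host 3: place 4 vCPU, 0 vCPU left
host 2: place 3 vCPU, 0 vCPU left
host 7: place 3 vCPU, 4 vCPU left
host 7: place 3 vCPU, 1 vCPU left
host 1: place 1 vCPU, 1 vCPU left
8 hosts × 16 vCPU = 128 vCPU; used 124 vCPU; unused 4 vCPU.

4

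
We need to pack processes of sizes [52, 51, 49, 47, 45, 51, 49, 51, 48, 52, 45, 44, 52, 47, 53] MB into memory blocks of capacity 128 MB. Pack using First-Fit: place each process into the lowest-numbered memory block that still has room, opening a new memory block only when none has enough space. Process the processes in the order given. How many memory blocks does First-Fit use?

8 memory blocks

52 MB → memory block 1 (remaining 76 MB)
51 MB → memory block 1 (remaining 25 MB)
49 MB → memory block 2 (remaining 79 MB)
47 MB → memory block 2 (remaining 32 MB)
45 MB → memory block 3 (remaining 83 MB)
51 MB → memory block 3 (remaining 32 MB)
49 MB → memory block 4 (remaining 79 MB)
51 MB → memory block 4 (remaining 28 MB)
48 MB → memory block 5 (remaining 80 MB)
52 MB → memory block 5 (remaining 28 MB)
45 MB → memory block 6 (remaining 83 MB)
44 MB → memory block 6 (remaining 39 MB)
52 MB → memory block 7 (remaining 76 MB)
47 MB → memory block 7 (remaining 29 MB)
53 MB → memory block 8 (remaining 75 MB)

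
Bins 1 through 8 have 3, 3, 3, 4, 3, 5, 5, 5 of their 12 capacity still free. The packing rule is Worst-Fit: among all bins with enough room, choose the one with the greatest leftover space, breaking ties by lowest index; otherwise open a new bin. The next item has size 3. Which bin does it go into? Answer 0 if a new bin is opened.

Bins with room: bin 1 (3), bin 2 (3), bin 3 (3), bin 4 (4), bin 5 (3), bin 6 (5), bin 7 (5), bin 8 (5).
Most room is bin 6 with 5 free.

6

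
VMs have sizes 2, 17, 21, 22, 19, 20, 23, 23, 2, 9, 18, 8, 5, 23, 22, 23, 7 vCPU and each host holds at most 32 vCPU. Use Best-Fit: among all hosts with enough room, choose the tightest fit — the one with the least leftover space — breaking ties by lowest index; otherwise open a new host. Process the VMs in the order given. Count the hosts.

11

Put 2 vCPU in host 1; 30 vCPU remain.
Put 17 vCPU in host 1; 13 vCPU remain.
Put 21 vCPU in host 2; 11 vCPU remain.
Put 22 vCPU in host 3; 10 vCPU remain.
Put 19 vCPU in host 4; 13 vCPU remain.
Put 20 vCPU in host 5; 12 vCPU remain.
Put 23 vCPU in host 6; 9 vCPU remain.
Put 23 vCPU in host 7; 9 vCPU remain.
Put 2 vCPU in host 6; 7 vCPU remain.
Put 9 vCPU in host 7; 0 vCPU remain.
Put 18 vCPU in host 8; 14 vCPU remain.
Put 8 vCPU in host 3; 2 vCPU remain.
Put 5 vCPU in host 6; 2 vCPU remain.
Put 23 vCPU in host 9; 9 vCPU remain.
Put 22 vCPU in host 10; 10 vCPU remain.
Put 23 vCPU in host 11; 9 vCPU remain.
Put 7 vCPU in host 9; 2 vCPU remain.
Final hosts: [2,17] [21] [22,8] [19] [20] [23,2,5] [23,9] [18] [23,7] [22] [23].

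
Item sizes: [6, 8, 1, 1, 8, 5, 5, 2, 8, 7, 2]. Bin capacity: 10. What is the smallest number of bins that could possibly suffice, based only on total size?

6

Total size = 6 + 8 + 1 + 1 + 8 + 5 + 5 + 2 + 8 + 7 + 2 = 53.
⌈53 / 10⌉ = 6.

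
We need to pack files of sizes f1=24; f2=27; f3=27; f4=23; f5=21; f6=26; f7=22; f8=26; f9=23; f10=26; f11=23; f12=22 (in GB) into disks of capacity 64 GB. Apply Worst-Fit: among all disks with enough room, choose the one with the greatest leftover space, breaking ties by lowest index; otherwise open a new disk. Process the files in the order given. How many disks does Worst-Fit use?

6

Put f1 (24 GB) in disk 1; 40 GB remain.
Put f2 (27 GB) in disk 1; 13 GB remain.
Put f3 (27 GB) in disk 2; 37 GB remain.
Put f4 (23 GB) in disk 2; 14 GB remain.
Put f5 (21 GB) in disk 3; 43 GB remain.
Put f6 (26 GB) in disk 3; 17 GB remain.
Put f7 (22 GB) in disk 4; 42 GB remain.
Put f8 (26 GB) in disk 4; 16 GB remain.
Put f9 (23 GB) in disk 5; 41 GB remain.
Put f10 (26 GB) in disk 5; 15 GB remain.
Put f11 (23 GB) in disk 6; 41 GB remain.
Put f12 (22 GB) in disk 6; 19 GB remain.
Final disks: [24,27] [27,23] [21,26] [22,26] [23,26] [23,22].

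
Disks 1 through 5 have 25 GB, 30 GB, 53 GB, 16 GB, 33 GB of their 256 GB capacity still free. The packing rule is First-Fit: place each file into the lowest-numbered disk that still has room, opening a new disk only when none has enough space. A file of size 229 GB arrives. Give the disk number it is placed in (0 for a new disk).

No disk has ≥ 229 GB free, so a new disk is opened.

0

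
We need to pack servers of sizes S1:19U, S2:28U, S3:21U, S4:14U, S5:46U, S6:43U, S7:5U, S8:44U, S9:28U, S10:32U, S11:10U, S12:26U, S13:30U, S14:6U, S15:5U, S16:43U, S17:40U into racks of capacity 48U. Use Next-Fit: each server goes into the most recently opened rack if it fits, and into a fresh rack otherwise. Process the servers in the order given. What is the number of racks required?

11

Put S1 (19U) in rack 1; 29U remain.
Put S2 (28U) in rack 1; 1U remain.
Put S3 (21U) in rack 2; 27U remain.
Put S4 (14U) in rack 2; 13U remain.
Put S5 (46U) in rack 3; 2U remain.
Put S6 (43U) in rack 4; 5U remain.
Put S7 (5U) in rack 4; 0U remain.
Put S8 (44U) in rack 5; 4U remain.
Put S9 (28U) in rack 6; 20U remain.
Put S10 (32U) in rack 7; 16U remain.
Put S11 (10U) in rack 7; 6U remain.
Put S12 (26U) in rack 8; 22U remain.
Put S13 (30U) in rack 9; 18U remain.
Put S14 (6U) in rack 9; 12U remain.
Put S15 (5U) in rack 9; 7U remain.
Put S16 (43U) in rack 10; 5U remain.
Put S17 (40U) in rack 11; 8U remain.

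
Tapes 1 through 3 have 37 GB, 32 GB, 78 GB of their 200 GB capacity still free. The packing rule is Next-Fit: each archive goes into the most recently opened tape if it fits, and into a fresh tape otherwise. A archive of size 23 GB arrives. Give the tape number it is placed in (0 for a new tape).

3

Next-Fit only looks at tape 3, which has 78 GB free.
23 GB fits there.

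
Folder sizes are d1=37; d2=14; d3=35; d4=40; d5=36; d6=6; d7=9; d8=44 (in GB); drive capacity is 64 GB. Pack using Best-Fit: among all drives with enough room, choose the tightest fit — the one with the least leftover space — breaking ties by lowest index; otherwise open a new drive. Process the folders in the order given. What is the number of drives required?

drive 1: place d1 (37 GB), 27 GB left
drive 1: place d2 (14 GB), 13 GB left
drive 2: place d3 (35 GB), 29 GB left
drive 3: place d4 (40 GB), 24 GB left
drive 4: place d5 (36 GB), 28 GB left
drive 1: place d6 (6 GB), 7 GB left
drive 3: place d7 (9 GB), 15 GB left
drive 5: place d8 (44 GB), 20 GB left

5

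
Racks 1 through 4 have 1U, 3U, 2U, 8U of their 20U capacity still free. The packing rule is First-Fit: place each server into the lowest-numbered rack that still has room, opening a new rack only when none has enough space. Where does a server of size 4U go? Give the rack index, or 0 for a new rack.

4

Racks with room: rack 4 (8U).
The first with room is rack 4.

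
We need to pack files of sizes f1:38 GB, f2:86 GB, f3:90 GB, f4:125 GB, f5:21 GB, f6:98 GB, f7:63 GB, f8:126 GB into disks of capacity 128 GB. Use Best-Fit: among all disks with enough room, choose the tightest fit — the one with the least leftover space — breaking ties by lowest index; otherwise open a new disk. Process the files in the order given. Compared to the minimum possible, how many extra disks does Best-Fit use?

Best-Fit: [38,86] [90,21] [125] [98] [63] [126] → 6 disks.
Total size 647 GB; any packing needs at least ⌈647/128⌉ = 6 disks.
So 6 is already optimal.

0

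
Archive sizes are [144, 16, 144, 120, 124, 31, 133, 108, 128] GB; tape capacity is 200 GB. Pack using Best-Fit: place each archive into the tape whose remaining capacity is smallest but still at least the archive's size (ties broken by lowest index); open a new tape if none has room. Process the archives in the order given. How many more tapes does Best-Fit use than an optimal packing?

Best-Fit: [144,16,31] [144] [120] [124] [133] [108] [128] → 7 tapes.
7 archives exceed 100 GB (half the capacity), and no two of those can share a tape, so at least 7 tapes are needed.
So 7 is already optimal.

0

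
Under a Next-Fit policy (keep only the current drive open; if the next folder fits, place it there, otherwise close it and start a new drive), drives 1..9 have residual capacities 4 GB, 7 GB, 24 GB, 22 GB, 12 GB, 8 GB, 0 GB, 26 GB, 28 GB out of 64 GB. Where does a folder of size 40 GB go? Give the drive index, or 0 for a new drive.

0

Next-Fit only looks at drive 9, which has 28 GB free.
40 GB does not fit, so a new drive is opened.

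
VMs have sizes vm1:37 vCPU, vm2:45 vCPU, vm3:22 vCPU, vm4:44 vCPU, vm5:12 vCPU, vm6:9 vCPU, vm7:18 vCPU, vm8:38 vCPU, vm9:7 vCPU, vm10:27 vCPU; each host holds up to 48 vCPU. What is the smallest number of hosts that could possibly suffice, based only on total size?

6

Total size = 37 + 45 + 22 + 44 + 12 + 9 + 18 + 38 + 7 + 27 = 259 vCPU.
⌈259 / 48⌉ = 6.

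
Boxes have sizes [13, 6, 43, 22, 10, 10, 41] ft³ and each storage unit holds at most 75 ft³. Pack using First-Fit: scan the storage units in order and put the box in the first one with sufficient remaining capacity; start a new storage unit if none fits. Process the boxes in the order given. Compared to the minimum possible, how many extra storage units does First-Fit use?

0

First-Fit: [13,6,43,10] [22,10,41] → 2 storage units.
Total size 145 ft³; any packing needs at least ⌈145/75⌉ = 2 storage units.
So 2 is already optimal.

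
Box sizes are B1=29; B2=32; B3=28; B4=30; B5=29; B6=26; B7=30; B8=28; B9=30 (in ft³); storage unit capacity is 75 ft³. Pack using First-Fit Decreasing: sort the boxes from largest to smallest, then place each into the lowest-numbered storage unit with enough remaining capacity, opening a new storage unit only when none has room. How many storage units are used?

5 storage units

Sorted descending: 32, 30, 30, 30, 29, 29, 28, 28, 26.
32 ft³ → storage unit 1 (remaining 43 ft³)
30 ft³ → storage unit 1 (remaining 13 ft³)
30 ft³ → storage unit 2 (remaining 45 ft³)
30 ft³ → storage unit 2 (remaining 15 ft³)
29 ft³ → storage unit 3 (remaining 46 ft³)
29 ft³ → storage unit 3 (remaining 17 ft³)
28 ft³ → storage unit 4 (remaining 47 ft³)
28 ft³ → storage unit 4 (remaining 19 ft³)
26 ft³ → storage unit 5 (remaining 49 ft³)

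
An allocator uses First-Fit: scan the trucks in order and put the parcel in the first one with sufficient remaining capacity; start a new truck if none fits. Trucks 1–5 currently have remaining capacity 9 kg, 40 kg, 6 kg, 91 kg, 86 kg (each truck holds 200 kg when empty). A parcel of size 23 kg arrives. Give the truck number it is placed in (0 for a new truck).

2

Trucks with room: truck 2 (40 kg), truck 4 (91 kg), truck 5 (86 kg).
The first with room is truck 2.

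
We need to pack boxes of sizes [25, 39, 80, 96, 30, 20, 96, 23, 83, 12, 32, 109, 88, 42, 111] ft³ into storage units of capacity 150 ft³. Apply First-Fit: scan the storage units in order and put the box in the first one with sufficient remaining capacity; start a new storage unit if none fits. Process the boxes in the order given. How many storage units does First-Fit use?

25 ft³ → storage unit 1 (remaining 125 ft³)
39 ft³ → storage unit 1 (remaining 86 ft³)
80 ft³ → storage unit 1 (remaining 6 ft³)
96 ft³ → storage unit 2 (remaining 54 ft³)
30 ft³ → storage unit 2 (remaining 24 ft³)
20 ft³ → storage unit 2 (remaining 4 ft³)
96 ft³ → storage unit 3 (remaining 54 ft³)
23 ft³ → storage unit 3 (remaining 31 ft³)
83 ft³ → storage unit 4 (remaining 67 ft³)
12 ft³ → storage unit 3 (remaining 19 ft³)
32 ft³ → storage unit 4 (remaining 35 ft³)
109 ft³ → storage unit 5 (remaining 41 ft³)
88 ft³ → storage unit 6 (remaining 62 ft³)
42 ft³ → storage unit 6 (remaining 20 ft³)
111 ft³ → storage unit 7 (remaining 39 ft³)
Final storage units: [25,39,80] [96,30,20] [96,23,12] [83,32] [109] [88,42] [111].

7 storage units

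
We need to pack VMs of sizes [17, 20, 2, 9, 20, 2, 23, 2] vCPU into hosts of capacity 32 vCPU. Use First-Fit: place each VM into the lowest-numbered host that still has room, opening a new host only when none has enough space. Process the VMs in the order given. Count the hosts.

4 hosts

17 vCPU → host 1 (remaining 15 vCPU)
20 vCPU → host 2 (remaining 12 vCPU)
2 vCPU → host 1 (remaining 13 vCPU)
9 vCPU → host 1 (remaining 4 vCPU)
20 vCPU → host 3 (remaining 12 vCPU)
2 vCPU → host 1 (remaining 2 vCPU)
23 vCPU → host 4 (remaining 9 vCPU)
2 vCPU → host 1 (remaining 0 vCPU)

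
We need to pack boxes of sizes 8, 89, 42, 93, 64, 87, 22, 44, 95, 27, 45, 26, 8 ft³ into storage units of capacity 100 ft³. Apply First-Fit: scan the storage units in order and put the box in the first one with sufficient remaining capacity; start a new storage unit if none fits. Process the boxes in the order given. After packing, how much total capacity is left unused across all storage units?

50

storage unit 1: place 8 ft³, 92 ft³ left
storage unit 1: place 89 ft³, 3 ft³ left
storage unit 2: place 42 ft³, 58 ft³ left
storage unit 3: place 93 ft³, 7 ft³ left
storage unit 4: place 64 ft³, 36 ft³ left
storage unit 5: place 87 ft³, 13 ft³ left
storage unit 2: place 22 ft³, 36 ft³ left
storage unit 6: place 44 ft³, 56 ft³ left
storage unit 7: place 95 ft³, 5 ft³ left
storage unit 2: place 27 ft³, 9 ft³ left
storage unit 6: place 45 ft³, 11 ft³ left
storage unit 4: place 26 ft³, 10 ft³ left
storage unit 2: place 8 ft³, 1 ft³ left
7 storage units × 100 ft³ = 700 ft³; used 650 ft³; unused 50 ft³.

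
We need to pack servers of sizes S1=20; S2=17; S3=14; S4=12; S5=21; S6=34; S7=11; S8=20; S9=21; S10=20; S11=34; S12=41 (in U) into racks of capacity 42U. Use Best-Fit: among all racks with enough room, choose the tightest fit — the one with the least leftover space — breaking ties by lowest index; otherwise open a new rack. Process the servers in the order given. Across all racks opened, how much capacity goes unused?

rack 1: place S1 (20U), 22U left
rack 1: place S2 (17U), 5U left
rack 2: place S3 (14U), 28U left
rack 2: place S4 (12U), 16U left
rack 3: place S5 (21U), 21U left
rack 4: place S6 (34U), 8U left
rack 2: place S7 (11U), 5U left
rack 3: place S8 (20U), 1U left
rack 5: place S9 (21U), 21U left
rack 5: place S10 (20U), 1U left
rack 6: place S11 (34U), 8U left
rack 7: place S12 (41U), 1U left
7 racks × 42U = 294U; used 265U; unused 29U.

29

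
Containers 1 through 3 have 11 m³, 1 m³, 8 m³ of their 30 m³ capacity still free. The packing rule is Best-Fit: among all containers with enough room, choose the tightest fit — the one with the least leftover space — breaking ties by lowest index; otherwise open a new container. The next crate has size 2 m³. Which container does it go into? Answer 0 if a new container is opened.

3

Containers with room: container 1 (11 m³), container 3 (8 m³).
Tightest fit is container 3 with 8 m³ free.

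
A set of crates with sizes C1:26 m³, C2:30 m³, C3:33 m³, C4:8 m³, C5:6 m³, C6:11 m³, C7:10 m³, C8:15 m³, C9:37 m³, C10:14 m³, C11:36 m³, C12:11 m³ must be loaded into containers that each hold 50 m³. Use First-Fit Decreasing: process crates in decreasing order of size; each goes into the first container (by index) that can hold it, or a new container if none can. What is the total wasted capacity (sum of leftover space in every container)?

Sorted descending: 37, 36, 33, 30, 26, 15, 14, 11, 11, 10, 8, 6.
37 m³ → container 1 (remaining 13 m³)
36 m³ → container 2 (remaining 14 m³)
33 m³ → container 3 (remaining 17 m³)
30 m³ → container 4 (remaining 20 m³)
26 m³ → container 5 (remaining 24 m³)
15 m³ → container 3 (remaining 2 m³)
14 m³ → container 2 (remaining 0 m³)
11 m³ → container 1 (remaining 2 m³)
11 m³ → container 4 (remaining 9 m³)
10 m³ → container 5 (remaining 14 m³)
8 m³ → container 4 (remaining 1 m³)
6 m³ → container 5 (remaining 8 m³)
5 containers × 50 m³ = 250 m³; used 237 m³; unused 13 m³.

13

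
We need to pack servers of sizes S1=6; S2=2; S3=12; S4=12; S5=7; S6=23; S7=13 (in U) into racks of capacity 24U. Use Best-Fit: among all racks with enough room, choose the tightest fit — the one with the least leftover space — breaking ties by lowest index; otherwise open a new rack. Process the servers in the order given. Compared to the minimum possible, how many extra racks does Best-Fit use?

0

Best-Fit: [6,2,12] [12,7] [23] [13] → 4 racks.
Total size 75U; any packing needs at least ⌈75/24⌉ = 4 racks.
So 4 is already optimal.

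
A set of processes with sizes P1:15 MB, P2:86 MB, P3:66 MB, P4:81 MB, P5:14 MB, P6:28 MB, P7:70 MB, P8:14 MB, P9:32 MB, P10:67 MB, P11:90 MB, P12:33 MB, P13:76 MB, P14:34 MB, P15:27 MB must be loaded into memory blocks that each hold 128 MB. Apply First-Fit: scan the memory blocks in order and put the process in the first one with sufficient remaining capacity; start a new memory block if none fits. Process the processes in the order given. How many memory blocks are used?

7

P1 (15 MB) → memory block 1 (remaining 113 MB)
P2 (86 MB) → memory block 1 (remaining 27 MB)
P3 (66 MB) → memory block 2 (remaining 62 MB)
P4 (81 MB) → memory block 3 (remaining 47 MB)
P5 (14 MB) → memory block 1 (remaining 13 MB)
P6 (28 MB) → memory block 2 (remaining 34 MB)
P7 (70 MB) → memory block 4 (remaining 58 MB)
P8 (14 MB) → memory block 2 (remaining 20 MB)
P9 (32 MB) → memory block 3 (remaining 15 MB)
P10 (67 MB) → memory block 5 (remaining 61 MB)
P11 (90 MB) → memory block 6 (remaining 38 MB)
P12 (33 MB) → memory block 4 (remaining 25 MB)
P13 (76 MB) → memory block 7 (remaining 52 MB)
P14 (34 MB) → memory block 5 (remaining 27 MB)
P15 (27 MB) → memory block 5 (remaining 0 MB)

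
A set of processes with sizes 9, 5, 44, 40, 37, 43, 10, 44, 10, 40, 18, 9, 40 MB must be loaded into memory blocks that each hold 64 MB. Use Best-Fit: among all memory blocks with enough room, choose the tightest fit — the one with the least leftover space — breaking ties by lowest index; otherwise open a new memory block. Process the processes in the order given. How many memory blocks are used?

Put 9 MB in memory block 1; 55 MB remain.
Put 5 MB in memory block 1; 50 MB remain.
Put 44 MB in memory block 1; 6 MB remain.
Put 40 MB in memory block 2; 24 MB remain.
Put 37 MB in memory block 3; 27 MB remain.
Put 43 MB in memory block 4; 21 MB remain.
Put 10 MB in memory block 4; 11 MB remain.
Put 44 MB in memory block 5; 20 MB remain.
Put 10 MB in memory block 4; 1 MB remain.
Put 40 MB in memory block 6; 24 MB remain.
Put 18 MB in memory block 5; 2 MB remain.
Put 9 MB in memory block 2; 15 MB remain.
Put 40 MB in memory block 7; 24 MB remain.

7 memory blocks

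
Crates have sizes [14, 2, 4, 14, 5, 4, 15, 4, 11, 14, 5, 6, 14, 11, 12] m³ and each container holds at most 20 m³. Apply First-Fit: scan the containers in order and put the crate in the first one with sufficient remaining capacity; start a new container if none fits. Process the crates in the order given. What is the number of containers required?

8

Put 14 m³ in container 1; 6 m³ remain.
Put 2 m³ in container 1; 4 m³ remain.
Put 4 m³ in container 1; 0 m³ remain.
Put 14 m³ in container 2; 6 m³ remain.
Put 5 m³ in container 2; 1 m³ remain.
Put 4 m³ in container 3; 16 m³ remain.
Put 15 m³ in container 3; 1 m³ remain.
Put 4 m³ in container 4; 16 m³ remain.
Put 11 m³ in container 4; 5 m³ remain.
Put 14 m³ in container 5; 6 m³ remain.
Put 5 m³ in container 4; 0 m³ remain.
Put 6 m³ in container 5; 0 m³ remain.
Put 14 m³ in container 6; 6 m³ remain.
Put 11 m³ in container 7; 9 m³ remain.
Put 12 m³ in container 8; 8 m³ remain.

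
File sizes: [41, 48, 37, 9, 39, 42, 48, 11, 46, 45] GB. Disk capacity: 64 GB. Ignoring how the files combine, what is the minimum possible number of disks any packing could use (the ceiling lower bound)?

Total size = 41 + 48 + 37 + 9 + 39 + 42 + 48 + 11 + 46 + 45 = 366 GB.
⌈366 / 64⌉ = 6.

6 disks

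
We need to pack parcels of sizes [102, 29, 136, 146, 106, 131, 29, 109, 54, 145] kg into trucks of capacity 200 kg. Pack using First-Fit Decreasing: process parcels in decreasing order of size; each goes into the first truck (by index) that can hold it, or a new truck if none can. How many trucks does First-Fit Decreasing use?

7

Sorted descending: 146, 145, 136, 131, 109, 106, 102, 54, 29, 29.
truck 1: place 146 kg, 54 kg left
truck 2: place 145 kg, 55 kg left
truck 3: place 136 kg, 64 kg left
truck 4: place 131 kg, 69 kg left
truck 5: place 109 kg, 91 kg left
truck 6: place 106 kg, 94 kg left
truck 7: place 102 kg, 98 kg left
truck 1: place 54 kg, 0 kg left
truck 2: place 29 kg, 26 kg left
truck 3: place 29 kg, 35 kg left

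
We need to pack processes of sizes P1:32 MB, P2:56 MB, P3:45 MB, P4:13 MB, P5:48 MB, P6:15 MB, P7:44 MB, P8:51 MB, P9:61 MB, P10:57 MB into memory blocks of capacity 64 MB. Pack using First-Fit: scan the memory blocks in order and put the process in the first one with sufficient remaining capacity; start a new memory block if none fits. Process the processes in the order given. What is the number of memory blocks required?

memory block 1: place P1 (32 MB), 32 MB left
memory block 2: place P2 (56 MB), 8 MB left
memory block 3: place P3 (45 MB), 19 MB left
memory block 1: place P4 (13 MB), 19 MB left
memory block 4: place P5 (48 MB), 16 MB left
memory block 1: place P6 (15 MB), 4 MB left
memory block 5: place P7 (44 MB), 20 MB left
memory block 6: place P8 (51 MB), 13 MB left
memory block 7: place P9 (61 MB), 3 MB left
memory block 8: place P10 (57 MB), 7 MB left
Final memory blocks: [32,13,15] [56] [45] [48] [44] [51] [61] [57].

8 memory blocks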